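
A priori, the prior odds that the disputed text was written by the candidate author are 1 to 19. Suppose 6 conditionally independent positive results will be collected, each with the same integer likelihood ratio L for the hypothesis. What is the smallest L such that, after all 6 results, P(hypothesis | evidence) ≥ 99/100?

4

Prior odds = 1/19.
Target odds = 0.99/0.01 = 99.
Need L⁶ ≥ 99 ÷ (1/19) = 1881.
3⁶ = 729 < 1881 ≤ 4096 = 4⁶, so L = 4.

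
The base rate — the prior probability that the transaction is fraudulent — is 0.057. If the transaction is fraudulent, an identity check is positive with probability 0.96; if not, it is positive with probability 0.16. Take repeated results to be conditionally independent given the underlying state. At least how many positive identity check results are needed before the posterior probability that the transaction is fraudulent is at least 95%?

4

Prior odds: 0.057 ÷ 0.943 = 57/943.
Likelihood ratio of a positive = 0.96/0.16 = 6.
Target posterior odds = 0.95/0.05 = 19.
Need (57/943) × 6ⁿ ≥ 19, i.e. 6ⁿ ≥ 943/3.
6³ = 216 falls short of 943/3 but 6⁴ = 1296 reaches it, so n = 4.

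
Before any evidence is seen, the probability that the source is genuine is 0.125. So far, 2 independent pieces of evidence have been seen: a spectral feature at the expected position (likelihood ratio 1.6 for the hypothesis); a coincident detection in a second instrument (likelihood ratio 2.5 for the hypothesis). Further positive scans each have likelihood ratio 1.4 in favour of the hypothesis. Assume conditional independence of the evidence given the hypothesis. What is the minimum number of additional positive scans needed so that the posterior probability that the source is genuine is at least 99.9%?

Prior odds = 0.125/0.875 = 1/7.
Combined Bayes factor of the evidence already in hand = 1.6 × 2.5 = 4.
Odds after that evidence = (1/7) × 4 = 4/7.
Target odds = 0.999/0.001 = 999.
Need 1.4ⁿ ≥ 999 ÷ (4/7) = 1748.25.
1.4²² ≈1639.9 falls short of 1748.25 but 1.4²³ ≈2295.86 reaches it, so n = 23.

23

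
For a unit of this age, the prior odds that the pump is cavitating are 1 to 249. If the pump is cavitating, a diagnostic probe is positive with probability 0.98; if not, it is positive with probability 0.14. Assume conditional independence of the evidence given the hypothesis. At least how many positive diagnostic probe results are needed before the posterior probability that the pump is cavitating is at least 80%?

4

Prior odds = 1/249.
Likelihood ratio of a positive = 0.98/0.14 = 7.
Target odds: 0.8 ÷ 0.2 = 4.
Require 7ⁿ ≥ 4 ÷ (1/249) = 996.
7³ = 343 falls short of 996 but 7⁴ = 2401 reaches it, so n = 4.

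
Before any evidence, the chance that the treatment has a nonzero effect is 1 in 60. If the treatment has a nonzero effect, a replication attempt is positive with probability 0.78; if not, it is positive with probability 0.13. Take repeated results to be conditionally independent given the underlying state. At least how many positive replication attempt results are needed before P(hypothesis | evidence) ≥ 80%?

Prior odds: (1/60) ÷ (59/60) = 1/59.
Likelihood ratio of a positive = 0.78/0.13 = 6.
Target odds: 0.8 ÷ 0.2 = 4.
Require 6ⁿ ≥ 4 ÷ (1/59) = 236.
6³ = 216 falls short of 236 but 6⁴ = 1296 reaches it, so n = 4.

4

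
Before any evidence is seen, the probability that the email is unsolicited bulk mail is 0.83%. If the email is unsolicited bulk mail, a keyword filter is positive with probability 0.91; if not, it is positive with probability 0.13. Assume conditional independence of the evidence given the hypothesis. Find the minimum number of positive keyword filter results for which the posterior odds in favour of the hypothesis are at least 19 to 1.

Prior odds = 0.0083/0.9917 = 83/9917.
Likelihood ratio of a positive = 0.91/0.13 = 7.
Target odds = 19.
Require 7ⁿ ≥ 19 ÷ (83/9917) = 188423/83.
7³ = 343 falls short of 188423/83 but 7⁴ = 2401 reaches it, so n = 4.

4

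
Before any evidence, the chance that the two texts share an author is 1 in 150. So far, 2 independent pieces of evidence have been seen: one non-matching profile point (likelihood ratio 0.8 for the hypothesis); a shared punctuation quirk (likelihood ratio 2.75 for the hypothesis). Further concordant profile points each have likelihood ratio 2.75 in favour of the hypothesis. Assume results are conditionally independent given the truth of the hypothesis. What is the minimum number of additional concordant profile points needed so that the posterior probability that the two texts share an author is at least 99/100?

9

Prior odds = (1/150)/(149/150) = 1/149.
Combined Bayes factor of the evidence already in hand = 0.8 × 2.75 = 2.2.
Odds after that evidence = (1/149) × 2.2 = 11/745.
Target odds = 0.99/0.01 = 99.
Need 2.75ⁿ ≥ 99 ÷ (11/745) = 6705.
2.75⁸ = 214358881/65536 falls short of 6705 but 2.75⁹ ≈8994.86 reaches it, so n = 9.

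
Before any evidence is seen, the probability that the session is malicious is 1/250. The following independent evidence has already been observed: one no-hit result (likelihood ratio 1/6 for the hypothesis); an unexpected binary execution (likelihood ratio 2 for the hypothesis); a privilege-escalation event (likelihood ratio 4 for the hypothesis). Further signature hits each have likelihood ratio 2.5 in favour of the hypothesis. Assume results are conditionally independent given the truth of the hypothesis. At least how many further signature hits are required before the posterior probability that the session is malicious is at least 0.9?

Prior odds = 0.004/0.996 = 1/249.
Combined Bayes factor of the evidence already in hand = (1/6) × 2 × 4 = 4/3.
Odds after that evidence = (1/249) × 4/3 = 4/747.
Target odds = 0.9/0.1 = 9.
Need 2.5ⁿ ≥ 9 ÷ (4/747) = 1680.75.
2.5⁸ = 390625/256 falls short of 1680.75 but 2.5⁹ = 1953125/512 reaches it, so n = 9.

9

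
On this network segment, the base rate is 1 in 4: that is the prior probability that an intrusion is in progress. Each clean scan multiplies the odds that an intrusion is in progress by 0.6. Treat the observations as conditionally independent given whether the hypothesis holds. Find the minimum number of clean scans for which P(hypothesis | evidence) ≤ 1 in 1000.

12

Prior odds = 0.25/0.75 = 1/3.
Likelihood ratio per clean scan = 0.6.
Target posterior odds = 0.001/0.999 = 1/999.
Need (1/3) × 0.6ⁿ ≤ 1/999, i.e. 0.6ⁿ ≤ 1/333.
0.6¹¹ = 177147/48828125 is still above 1/333 but 0.6¹² = 531441/244140625 is at or below it, so n = 12.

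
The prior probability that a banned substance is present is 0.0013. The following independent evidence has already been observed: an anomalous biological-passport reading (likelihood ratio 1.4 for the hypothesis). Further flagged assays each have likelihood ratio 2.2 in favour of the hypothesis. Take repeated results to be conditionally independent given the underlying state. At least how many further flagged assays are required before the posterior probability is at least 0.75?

10

Prior odds = 0.0013/0.9987 = 13/9987.
Bayes factor of the evidence already in hand = 1.4.
Odds after that evidence = (13/9987) × 1.4 = 91/49935.
Target odds = 0.75/0.25 = 3.
Need 2.2ⁿ ≥ 3 ÷ (91/49935) = 149805/91.
2.2⁹ ≈1207.27 falls short of 149805/91 but 2.2¹⁰ ≈2655.99 reaches it, so n = 10.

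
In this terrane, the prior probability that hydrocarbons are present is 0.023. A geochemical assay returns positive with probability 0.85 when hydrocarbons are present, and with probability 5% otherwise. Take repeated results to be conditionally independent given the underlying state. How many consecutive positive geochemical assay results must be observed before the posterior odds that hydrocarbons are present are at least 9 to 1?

Prior odds: 0.023 ÷ 0.977 = 23/977.
Likelihood ratio of a positive result = 0.85/0.05 = 17.
Target odds = 9.
Require 17ⁿ ≥ 9 ÷ (23/977) = 8793/23.
17² = 289 falls short of 8793/23 but 17³ = 4913 reaches it, so n = 3.

3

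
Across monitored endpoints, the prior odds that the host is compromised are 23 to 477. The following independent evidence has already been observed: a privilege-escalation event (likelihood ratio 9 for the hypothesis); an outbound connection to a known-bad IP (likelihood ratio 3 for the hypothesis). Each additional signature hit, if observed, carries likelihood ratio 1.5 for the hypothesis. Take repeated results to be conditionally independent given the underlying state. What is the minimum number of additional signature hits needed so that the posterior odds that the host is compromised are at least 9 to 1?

5

Prior odds = 23/477.
Combined Bayes factor of the evidence already in hand = 9 × 3 = 27.
Odds after that evidence = (23/477) × 27 = 69/53.
Target odds = 9.
Need 1.5ⁿ ≥ 9 ÷ (69/53) = 159/23.
1.5⁴ = 5.0625 falls short of 159/23 but 1.5⁵ = 7.59375 reaches it, so n = 5.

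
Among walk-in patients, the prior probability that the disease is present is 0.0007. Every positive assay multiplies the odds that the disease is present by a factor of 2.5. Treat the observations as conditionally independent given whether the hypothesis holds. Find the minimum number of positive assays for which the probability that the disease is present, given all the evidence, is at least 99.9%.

16

Prior odds = 0.0007/0.9993 = 7/9993.
Likelihood ratio per positive assay = 2.5.
Target posterior odds = 0.999/0.001 = 999.
Require 2.5ⁿ ≥ 999 ÷ (7/9993) = 9983007/7.
2.5¹⁵ ≈931323 falls short of 9983007/7 but 2.5¹⁶ ≈2.32831e+06 reaches it, so n = 16.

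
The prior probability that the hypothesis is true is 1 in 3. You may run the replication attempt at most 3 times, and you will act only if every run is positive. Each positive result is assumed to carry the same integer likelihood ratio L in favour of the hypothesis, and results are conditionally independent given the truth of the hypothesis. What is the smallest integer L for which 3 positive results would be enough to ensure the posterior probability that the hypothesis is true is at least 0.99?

6

Prior odds = (1/3)/(2/3) = 0.5.
Target odds = 0.99/0.01 = 99.
Need L³ ≥ 99 ÷ 0.5 = 198.
5³ = 125 < 198 ≤ 216 = 6³, so L = 6.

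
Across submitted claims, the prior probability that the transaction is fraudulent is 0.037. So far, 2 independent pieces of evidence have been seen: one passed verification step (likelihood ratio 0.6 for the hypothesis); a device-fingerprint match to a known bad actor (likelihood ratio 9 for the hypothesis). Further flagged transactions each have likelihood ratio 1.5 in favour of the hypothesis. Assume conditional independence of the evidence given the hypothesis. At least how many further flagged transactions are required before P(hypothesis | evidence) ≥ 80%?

Prior odds = 0.037/0.963 = 37/963.
Combined Bayes factor of the evidence already in hand = 0.6 × 9 = 5.4.
Odds after that evidence = (37/963) × 5.4 = 111/535.
Target odds = 0.8/0.2 = 4.
Need 1.5ⁿ ≥ 4 ÷ (111/535) = 2140/111.
1.5⁷ = 17.0859375 falls short of 2140/111 but 1.5⁸ = 25.62890625 reaches it, so n = 8.

8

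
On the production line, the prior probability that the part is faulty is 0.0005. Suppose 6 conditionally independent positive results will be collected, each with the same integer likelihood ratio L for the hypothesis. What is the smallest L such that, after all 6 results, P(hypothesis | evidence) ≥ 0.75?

Prior odds = 0.0005/0.9995 = 1/1999.
Target odds = 0.75/0.25 = 3.
Need L⁶ ≥ 3 ÷ (1/1999) = 5997.
4⁶ = 4096 < 5997 ≤ 15625 = 5⁶, so L = 5.

5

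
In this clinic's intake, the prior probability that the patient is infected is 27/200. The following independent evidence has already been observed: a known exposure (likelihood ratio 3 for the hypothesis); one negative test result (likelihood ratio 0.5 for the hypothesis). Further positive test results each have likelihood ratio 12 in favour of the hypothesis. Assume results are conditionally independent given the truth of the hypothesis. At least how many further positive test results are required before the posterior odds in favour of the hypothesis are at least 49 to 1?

3

Prior odds = 0.135/0.865 = 27/173.
Combined Bayes factor of the evidence already in hand = 3 × 0.5 = 1.5.
Odds after that evidence = (27/173) × 1.5 = 81/346.
Target odds = 49.
Need 12ⁿ ≥ 49 ÷ (81/346) = 16954/81.
12² = 144 falls short of 16954/81 but 12³ = 1728 reaches it, so n = 3.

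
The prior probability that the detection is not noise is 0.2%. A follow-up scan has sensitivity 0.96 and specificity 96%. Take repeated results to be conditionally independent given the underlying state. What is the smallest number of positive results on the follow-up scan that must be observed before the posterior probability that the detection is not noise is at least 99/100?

Prior odds: 0.002 ÷ 0.998 = 1/499.
False-positive rate = 1 − 0.96 = 0.04; likelihood ratio of a positive = 0.96/0.04 = 24.
Target odds: 0.99 ÷ 0.01 = 99.
Require 24ⁿ ≥ 99 ÷ (1/499) = 49401.
24³ = 13824 falls short of 49401 but 24⁴ = 331776 reaches it, so n = 4.

4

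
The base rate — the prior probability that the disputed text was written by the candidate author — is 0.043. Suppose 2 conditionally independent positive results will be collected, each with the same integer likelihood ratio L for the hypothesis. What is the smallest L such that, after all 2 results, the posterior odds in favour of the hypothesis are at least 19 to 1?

Prior odds = 0.043/0.957 = 43/957.
Target odds = 19.
Need L² ≥ 19 ÷ (43/957) = 18183/43.
20² = 400 < 18183/43 ≤ 441 = 21², so L = 21.

21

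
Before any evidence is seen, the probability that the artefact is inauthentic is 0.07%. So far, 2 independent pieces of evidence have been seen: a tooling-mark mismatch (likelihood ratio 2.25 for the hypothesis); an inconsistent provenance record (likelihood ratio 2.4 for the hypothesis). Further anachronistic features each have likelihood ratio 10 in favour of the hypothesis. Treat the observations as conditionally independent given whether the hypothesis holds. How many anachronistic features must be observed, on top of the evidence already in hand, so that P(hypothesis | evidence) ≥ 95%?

4

Prior odds = 0.0007/0.9993 = 7/9993.
Combined Bayes factor of the evidence already in hand = 2.25 × 2.4 = 5.4.
Odds after that evidence = (7/9993) × 5.4 = 63/16655.
Target odds = 0.95/0.05 = 19.
Need 10ⁿ ≥ 19 ÷ (63/16655) = 316445/63.
10³ = 1000 falls short of 316445/63 but 10⁴ = 10000 reaches it, so n = 4.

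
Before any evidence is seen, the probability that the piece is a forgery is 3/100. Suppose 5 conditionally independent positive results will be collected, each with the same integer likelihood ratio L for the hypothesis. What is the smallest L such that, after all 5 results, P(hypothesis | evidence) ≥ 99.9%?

Prior odds = 0.03/0.97 = 3/97.
Target odds = 0.999/0.001 = 999.
Need L⁵ ≥ 999 ÷ (3/97) = 32301.
7⁵ = 16807 < 32301 ≤ 32768 = 8⁵, so L = 8.

8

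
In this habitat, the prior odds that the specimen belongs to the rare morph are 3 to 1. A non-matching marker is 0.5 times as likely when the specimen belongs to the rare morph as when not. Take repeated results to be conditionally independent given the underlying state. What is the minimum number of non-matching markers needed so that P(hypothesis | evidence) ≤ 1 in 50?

8

Prior odds = 3.
Likelihood ratio per non-matching marker = 0.5.
Target odds: 0.02 ÷ 0.98 = 1/49.
Need 3 × 0.5ⁿ ≤ 1/49, i.e. 0.5ⁿ ≤ 1/147.
0.5⁷ = 0.0078125 is still above 1/147 but 0.5⁸ = 0.00390625 is at or below it, so n = 8.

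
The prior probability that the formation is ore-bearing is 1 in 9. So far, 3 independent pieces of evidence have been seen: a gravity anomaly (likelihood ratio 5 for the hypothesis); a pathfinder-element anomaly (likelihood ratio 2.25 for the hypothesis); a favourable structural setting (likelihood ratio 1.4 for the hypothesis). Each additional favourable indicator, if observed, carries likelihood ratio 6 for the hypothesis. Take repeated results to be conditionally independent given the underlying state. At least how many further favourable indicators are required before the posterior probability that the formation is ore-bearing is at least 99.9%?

4

Prior odds = (1/9)/(8/9) = 0.125.
Combined Bayes factor of the evidence already in hand = 5 × 2.25 × 1.4 = 15.75.
Odds after that evidence = 0.125 × 15.75 = 1.96875.
Target odds = 0.999/0.001 = 999.
Need 6ⁿ ≥ 999 ÷ 1.96875 = 3552/7.
6³ = 216 falls short of 3552/7 but 6⁴ = 1296 reaches it, so n = 4.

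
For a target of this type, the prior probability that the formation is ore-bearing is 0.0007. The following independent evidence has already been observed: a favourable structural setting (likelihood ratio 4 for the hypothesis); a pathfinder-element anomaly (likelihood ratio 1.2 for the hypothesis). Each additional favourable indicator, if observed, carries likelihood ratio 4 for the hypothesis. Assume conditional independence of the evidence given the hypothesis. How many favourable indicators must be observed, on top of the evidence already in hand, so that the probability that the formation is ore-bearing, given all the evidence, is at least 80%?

6

Prior odds = 0.0007/0.9993 = 7/9993.
Combined Bayes factor of the evidence already in hand = 4 × 1.2 = 4.8.
Odds after that evidence = (7/9993) × 4.8 = 56/16655.
Target odds = 0.8/0.2 = 4.
Need 4ⁿ ≥ 4 ÷ (56/16655) = 16655/14.
4⁵ = 1024 falls short of 16655/14 but 4⁶ = 4096 reaches it, so n = 6.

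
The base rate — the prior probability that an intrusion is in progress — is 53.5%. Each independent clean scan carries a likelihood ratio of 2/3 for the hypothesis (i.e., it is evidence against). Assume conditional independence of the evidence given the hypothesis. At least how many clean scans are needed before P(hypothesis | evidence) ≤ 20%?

Prior odds = 0.535/0.465 = 107/93.
Likelihood ratio per clean scan = 2/3.
Target posterior odds = 0.2/0.8 = 0.25.
Need (107/93) × (2/3)ⁿ ≤ 0.25, i.e. (2/3)ⁿ ≤ 93/428.
(2/3)³ = 8/27 is still above 93/428 but (2/3)⁴ = 16/81 is at or below it, so n = 4.

4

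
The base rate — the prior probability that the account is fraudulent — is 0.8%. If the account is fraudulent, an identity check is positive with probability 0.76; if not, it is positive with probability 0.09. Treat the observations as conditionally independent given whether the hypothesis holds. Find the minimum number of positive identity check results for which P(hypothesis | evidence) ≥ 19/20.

Prior odds = 0.008/0.992 = 1/124.
Likelihood ratio of a positive = 0.76/0.09 = 76/9.
Target posterior odds = 0.95/0.05 = 19.
Require (76/9)ⁿ ≥ 19 ÷ (1/124) = 2356.
(76/9)³ = 438976/729 falls short of 2356 but (76/9)⁴ = 33362176/6561 reaches it, so n = 4.

4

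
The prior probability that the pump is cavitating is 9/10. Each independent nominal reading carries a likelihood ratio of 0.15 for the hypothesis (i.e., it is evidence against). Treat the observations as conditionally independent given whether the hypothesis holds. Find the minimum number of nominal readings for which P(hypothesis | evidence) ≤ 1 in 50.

Prior odds = 0.9/0.1 = 9.
Likelihood ratio per nominal reading = 0.15.
Target odds: 0.02 ÷ 0.98 = 1/49.
Need 9 × 0.15ⁿ ≤ 1/49, i.e. 0.15ⁿ ≤ 1/441.
0.15³ = 0.003375 is still above 1/441 but 0.15⁴ = 81/160000 is at or below it, so n = 4.

4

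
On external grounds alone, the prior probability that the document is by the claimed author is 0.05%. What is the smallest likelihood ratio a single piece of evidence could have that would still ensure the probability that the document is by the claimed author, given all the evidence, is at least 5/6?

Prior odds = 0.0005/0.9995 = 1/1999.
Target odds = (5/6)/(1/6) = 5.
Required Bayes factor = 5 ÷ (1/1999) = 9995.

9995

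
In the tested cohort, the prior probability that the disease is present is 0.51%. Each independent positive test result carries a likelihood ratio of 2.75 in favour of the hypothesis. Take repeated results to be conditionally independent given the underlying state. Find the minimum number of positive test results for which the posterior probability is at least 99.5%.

Prior odds = 0.0051/0.9949 = 51/9949.
Likelihood ratio per positive test result = 2.75.
Target posterior odds = 0.995/0.005 = 199.
Require 2.75ⁿ ≥ 199 ÷ (51/9949) = 1979851/51.
2.75¹⁰ ≈24735.9 falls short of 1979851/51 but 2.75¹¹ ≈68023.6 reaches it, so n = 11.

11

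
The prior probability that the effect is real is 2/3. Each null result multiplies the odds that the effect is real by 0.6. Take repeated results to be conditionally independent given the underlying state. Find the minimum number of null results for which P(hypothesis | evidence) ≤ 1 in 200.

12

Prior odds: (2/3) ÷ (1/3) = 2.
Likelihood ratio per null result = 0.6.
Target posterior odds = 0.005/0.995 = 1/199.
Need 2 × 0.6ⁿ ≤ 1/199, i.e. 0.6ⁿ ≤ 1/398.
0.6¹¹ = 177147/48828125 is still above 1/398 but 0.6¹² = 531441/244140625 is at or below it, so n = 12.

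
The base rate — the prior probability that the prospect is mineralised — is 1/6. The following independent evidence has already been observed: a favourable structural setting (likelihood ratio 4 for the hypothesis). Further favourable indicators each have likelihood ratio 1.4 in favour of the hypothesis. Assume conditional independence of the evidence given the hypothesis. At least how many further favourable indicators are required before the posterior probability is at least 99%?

15

Prior odds = (1/6)/(5/6) = 0.2.
Bayes factor of the evidence already in hand = 4.
Odds after that evidence = 0.2 × 4 = 0.8.
Target odds = 0.99/0.01 = 99.
Need 1.4ⁿ ≥ 99 ÷ 0.8 = 123.75.
1.4¹⁴ ≈111.12 falls short of 123.75 but 1.4¹⁵ ≈155.568 reaches it, so n = 15.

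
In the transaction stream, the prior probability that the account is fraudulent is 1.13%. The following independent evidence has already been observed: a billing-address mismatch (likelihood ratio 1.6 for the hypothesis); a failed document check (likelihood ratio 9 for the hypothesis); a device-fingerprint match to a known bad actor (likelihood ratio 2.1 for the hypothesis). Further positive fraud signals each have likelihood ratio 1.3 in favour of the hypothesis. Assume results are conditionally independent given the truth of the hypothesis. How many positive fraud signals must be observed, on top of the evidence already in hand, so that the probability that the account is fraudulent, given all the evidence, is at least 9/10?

13

Prior odds = 0.0113/0.9887 = 113/9887.
Combined Bayes factor of the evidence already in hand = 1.6 × 9 × 2.1 = 30.24.
Odds after that evidence = (113/9887) × 30.24 = 85428/247175.
Target odds = 0.9/0.1 = 9.
Need 1.3ⁿ ≥ 9 ÷ (85428/247175) = 247175/9492.
1.3¹² ≈23.2981 falls short of 247175/9492 but 1.3¹³ ≈30.2875 reaches it, so n = 13.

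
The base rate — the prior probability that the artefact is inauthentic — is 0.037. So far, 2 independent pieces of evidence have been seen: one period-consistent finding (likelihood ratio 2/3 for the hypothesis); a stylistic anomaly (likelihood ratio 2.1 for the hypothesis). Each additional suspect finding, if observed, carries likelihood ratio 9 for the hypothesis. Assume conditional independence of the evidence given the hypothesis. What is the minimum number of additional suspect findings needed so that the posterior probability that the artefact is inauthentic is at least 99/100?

4

Prior odds = 0.037/0.963 = 37/963.
Combined Bayes factor of the evidence already in hand = (2/3) × 2.1 = 1.4.
Odds after that evidence = (37/963) × 1.4 = 259/4815.
Target odds = 0.99/0.01 = 99.
Need 9ⁿ ≥ 99 ÷ (259/4815) = 476685/259.
9³ = 729 falls short of 476685/259 but 9⁴ = 6561 reaches it, so n = 4.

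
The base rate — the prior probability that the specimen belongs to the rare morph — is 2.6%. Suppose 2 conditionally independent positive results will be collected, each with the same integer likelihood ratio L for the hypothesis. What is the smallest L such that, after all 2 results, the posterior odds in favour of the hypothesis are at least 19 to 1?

Prior odds = 0.026/0.974 = 13/487.
Target odds = 19.
Need L² ≥ 19 ÷ (13/487) = 9253/13.
26² = 676 < 9253/13 ≤ 729 = 27², so L = 27.

27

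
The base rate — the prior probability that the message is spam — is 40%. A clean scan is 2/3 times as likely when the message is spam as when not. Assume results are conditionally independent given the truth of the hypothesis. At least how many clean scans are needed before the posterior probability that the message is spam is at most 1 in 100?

11

Prior odds = 0.4/0.6 = 2/3.
Likelihood ratio per clean scan = 2/3.
Target posterior odds = 0.01/0.99 = 1/99.
Require (2/3)ⁿ ≤ 1/99 ÷ (2/3) = 1/66.
(2/3)¹⁰ = 1024/59049 is still above 1/66 but (2/3)¹¹ = 2048/177147 is at or below it, so n = 11.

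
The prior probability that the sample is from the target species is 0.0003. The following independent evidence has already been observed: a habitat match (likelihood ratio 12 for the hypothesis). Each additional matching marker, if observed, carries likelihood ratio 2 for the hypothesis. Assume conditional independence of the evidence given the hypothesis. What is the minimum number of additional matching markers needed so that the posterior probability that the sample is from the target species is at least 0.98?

Prior odds = 0.0003/0.9997 = 3/9997.
Bayes factor of the evidence already in hand = 12.
Odds after that evidence = (3/9997) × 12 = 36/9997.
Target odds = 0.98/0.02 = 49.
Need 2ⁿ ≥ 49 ÷ (36/9997) = 489853/36.
2¹³ = 8192 falls short of 489853/36 but 2¹⁴ = 16384 reaches it, so n = 14.

14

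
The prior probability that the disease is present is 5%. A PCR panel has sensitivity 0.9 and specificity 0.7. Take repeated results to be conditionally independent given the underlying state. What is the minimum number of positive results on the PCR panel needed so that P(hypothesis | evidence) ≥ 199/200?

8

Prior odds: 0.05 ÷ 0.95 = 1/19.
False-positive rate = 1 − 0.7 = 0.3; likelihood ratio of a positive = 0.9/0.3 = 3.
Target odds: 0.995 ÷ 0.005 = 199.
Require 3ⁿ ≥ 199 ÷ (1/19) = 3781.
3⁷ = 2187 falls short of 3781 but 3⁸ = 6561 reaches it, so n = 8.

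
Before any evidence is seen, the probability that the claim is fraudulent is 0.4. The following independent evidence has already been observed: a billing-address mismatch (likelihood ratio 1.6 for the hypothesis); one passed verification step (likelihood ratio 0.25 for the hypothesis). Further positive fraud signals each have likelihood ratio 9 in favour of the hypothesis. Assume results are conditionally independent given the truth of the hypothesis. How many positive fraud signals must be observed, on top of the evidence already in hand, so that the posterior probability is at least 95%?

Prior odds = 0.4/0.6 = 2/3.
Combined Bayes factor of the evidence already in hand = 1.6 × 0.25 = 0.4.
Odds after that evidence = (2/3) × 0.4 = 4/15.
Target odds = 0.95/0.05 = 19.
Need 9ⁿ ≥ 19 ÷ (4/15) = 71.25.
9¹ = 9 falls short of 71.25 but 9² = 81 reaches it, so n = 2.

2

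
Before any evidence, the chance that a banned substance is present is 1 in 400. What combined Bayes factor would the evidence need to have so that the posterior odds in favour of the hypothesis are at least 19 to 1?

Prior odds = 0.0025/0.9975 = 1/399.
Target odds = 19.
Required Bayes factor = 19 ÷ (1/399) = 7581.

7581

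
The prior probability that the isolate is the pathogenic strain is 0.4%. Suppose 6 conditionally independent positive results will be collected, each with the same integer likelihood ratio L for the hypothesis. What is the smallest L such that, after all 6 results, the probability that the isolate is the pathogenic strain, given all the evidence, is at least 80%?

Prior odds = 0.004/0.996 = 1/249.
Target odds = 0.8/0.2 = 4.
Need L⁶ ≥ 4 ÷ (1/249) = 996.
3⁶ = 729 < 996 ≤ 4096 = 4⁶, so L = 4.

4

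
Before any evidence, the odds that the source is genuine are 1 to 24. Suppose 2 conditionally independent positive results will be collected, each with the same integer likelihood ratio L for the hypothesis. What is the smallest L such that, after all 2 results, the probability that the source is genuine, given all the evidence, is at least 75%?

Prior odds = 1/24.
Target odds = 0.75/0.25 = 3.
Need L² ≥ 3 ÷ (1/24) = 72.
8² = 64 < 72 ≤ 81 = 9², so L = 9.

9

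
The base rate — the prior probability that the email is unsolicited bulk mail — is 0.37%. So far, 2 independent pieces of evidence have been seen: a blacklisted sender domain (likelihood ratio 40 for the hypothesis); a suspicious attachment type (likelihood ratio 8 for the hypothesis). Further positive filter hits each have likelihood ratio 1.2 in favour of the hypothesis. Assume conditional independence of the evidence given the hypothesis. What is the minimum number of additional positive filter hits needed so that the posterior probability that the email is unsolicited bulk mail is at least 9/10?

12

Prior odds = 0.0037/0.9963 = 37/9963.
Combined Bayes factor of the evidence already in hand = 40 × 8 = 320.
Odds after that evidence = (37/9963) × 320 = 11840/9963.
Target odds = 0.9/0.1 = 9.
Need 1.2ⁿ ≥ 9 ÷ (11840/9963) = 89667/11840.
1.2¹¹ = 362797056/48828125 falls short of 89667/11840 but 1.2¹² ≈8.9161 reaches it, so n = 12.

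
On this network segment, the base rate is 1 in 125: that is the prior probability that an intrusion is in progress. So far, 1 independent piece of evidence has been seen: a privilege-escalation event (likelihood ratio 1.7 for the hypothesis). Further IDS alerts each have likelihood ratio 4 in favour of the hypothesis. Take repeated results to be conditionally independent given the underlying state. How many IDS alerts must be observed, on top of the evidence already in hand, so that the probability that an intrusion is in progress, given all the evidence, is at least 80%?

5

Prior odds = 0.008/0.992 = 1/124.
Bayes factor of the evidence already in hand = 1.7.
Odds after that evidence = (1/124) × 1.7 = 17/1240.
Target odds = 0.8/0.2 = 4.
Need 4ⁿ ≥ 4 ÷ (17/1240) = 4960/17.
4⁴ = 256 falls short of 4960/17 but 4⁵ = 1024 reaches it, so n = 5.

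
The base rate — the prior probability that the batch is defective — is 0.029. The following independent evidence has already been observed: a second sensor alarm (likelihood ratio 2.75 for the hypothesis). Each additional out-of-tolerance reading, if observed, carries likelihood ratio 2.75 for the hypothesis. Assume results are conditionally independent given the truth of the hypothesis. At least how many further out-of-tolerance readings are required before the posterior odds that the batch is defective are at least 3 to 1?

Prior odds = 0.029/0.971 = 29/971.
Bayes factor of the evidence already in hand = 2.75.
Odds after that evidence = (29/971) × 2.75 = 319/3884.
Target odds = 3.
Need 2.75ⁿ ≥ 3 ÷ (319/3884) = 11652/319.
2.75³ = 20.796875 falls short of 11652/319 but 2.75⁴ = 57.19140625 reaches it, so n = 4.

4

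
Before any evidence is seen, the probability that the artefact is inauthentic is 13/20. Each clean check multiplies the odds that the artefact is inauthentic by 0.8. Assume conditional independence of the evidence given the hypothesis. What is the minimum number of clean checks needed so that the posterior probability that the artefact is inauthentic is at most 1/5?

Prior odds: 0.65 ÷ 0.35 = 13/7.
Likelihood ratio per clean check = 0.8.
Target odds: 0.2 ÷ 0.8 = 0.25.
Need (13/7) × 0.8ⁿ ≤ 0.25, i.e. 0.8ⁿ ≤ 7/52.
0.8⁸ = 65536/390625 is still above 7/52 but 0.8⁹ = 262144/1953125 is at or below it, so n = 9.

9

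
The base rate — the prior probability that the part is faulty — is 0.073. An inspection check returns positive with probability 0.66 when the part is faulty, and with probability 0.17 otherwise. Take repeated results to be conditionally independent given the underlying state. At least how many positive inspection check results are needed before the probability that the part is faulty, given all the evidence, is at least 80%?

3

Prior odds = 0.073/0.927 = 73/927.
Likelihood ratio of a positive result = 0.66/0.17 = 66/17.
Target posterior odds = 0.8/0.2 = 4.
Need (73/927) × (66/17)ⁿ ≥ 4, i.e. (66/17)ⁿ ≥ 3708/73.
(66/17)² = 4356/289 falls short of 3708/73 but (66/17)³ = 287496/4913 reaches it, so n = 3.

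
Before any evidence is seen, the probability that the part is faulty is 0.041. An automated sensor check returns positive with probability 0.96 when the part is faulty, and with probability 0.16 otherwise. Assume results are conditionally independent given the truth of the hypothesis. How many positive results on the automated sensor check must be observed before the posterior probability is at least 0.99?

5

Prior odds: 0.041 ÷ 0.959 = 41/959.
Likelihood ratio of a positive result = 0.96/0.16 = 6.
Target odds: 0.99 ÷ 0.01 = 99.
Need (41/959) × 6ⁿ ≥ 99, i.e. 6ⁿ ≥ 94941/41.
6⁴ = 1296 falls short of 94941/41 but 6⁵ = 7776 reaches it, so n = 5.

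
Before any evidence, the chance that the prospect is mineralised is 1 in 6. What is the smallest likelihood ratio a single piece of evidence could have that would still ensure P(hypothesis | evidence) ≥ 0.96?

120

Prior odds = (1/6)/(5/6) = 0.2.
Target odds = 0.96/0.04 = 24.
Required Bayes factor = 24 ÷ 0.2 = 120.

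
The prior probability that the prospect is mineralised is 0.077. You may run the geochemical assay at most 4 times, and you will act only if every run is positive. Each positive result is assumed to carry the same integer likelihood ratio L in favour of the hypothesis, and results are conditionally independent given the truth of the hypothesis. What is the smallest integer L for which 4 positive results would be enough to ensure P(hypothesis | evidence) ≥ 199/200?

Prior odds = 0.077/0.923 = 77/923.
Target odds = 0.995/0.005 = 199.
Need L⁴ ≥ 199 ÷ (77/923) = 183677/77.
6⁴ = 1296 < 183677/77 ≤ 2401 = 7⁴, so L = 7.

7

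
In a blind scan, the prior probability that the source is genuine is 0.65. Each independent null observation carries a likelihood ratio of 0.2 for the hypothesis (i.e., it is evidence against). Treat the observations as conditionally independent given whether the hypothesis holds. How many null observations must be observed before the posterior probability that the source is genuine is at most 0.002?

5

Prior odds = 0.65/0.35 = 13/7.
Likelihood ratio per null observation = 0.2.
Target posterior odds = 0.002/0.998 = 1/499.
Require 0.2ⁿ ≤ 1/499 ÷ (13/7) = 7/6487.
0.2⁴ = 0.0016 is still above 7/6487 but 0.2⁵ = 0.00032 is at or below it, so n = 5.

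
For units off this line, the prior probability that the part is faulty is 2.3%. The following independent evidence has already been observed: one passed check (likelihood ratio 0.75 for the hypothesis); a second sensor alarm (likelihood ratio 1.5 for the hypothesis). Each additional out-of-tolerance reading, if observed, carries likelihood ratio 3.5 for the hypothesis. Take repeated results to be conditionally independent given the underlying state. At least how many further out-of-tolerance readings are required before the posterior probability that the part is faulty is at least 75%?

Prior odds = 0.023/0.977 = 23/977.
Combined Bayes factor of the evidence already in hand = 0.75 × 1.5 = 1.125.
Odds after that evidence = (23/977) × 1.125 = 207/7816.
Target odds = 0.75/0.25 = 3.
Need 3.5ⁿ ≥ 3 ÷ (207/7816) = 7816/69.
3.5³ = 42.875 falls short of 7816/69 but 3.5⁴ = 150.0625 reaches it, so n = 4.

4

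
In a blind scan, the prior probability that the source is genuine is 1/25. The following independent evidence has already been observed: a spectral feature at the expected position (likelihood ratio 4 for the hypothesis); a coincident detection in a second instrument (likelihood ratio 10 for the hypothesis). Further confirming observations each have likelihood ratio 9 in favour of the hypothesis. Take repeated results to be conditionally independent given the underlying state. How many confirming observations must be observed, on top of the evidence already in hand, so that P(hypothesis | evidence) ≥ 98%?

2

Prior odds = 0.04/0.96 = 1/24.
Combined Bayes factor of the evidence already in hand = 4 × 10 = 40.
Odds after that evidence = (1/24) × 40 = 5/3.
Target odds = 0.98/0.02 = 49.
Need 9ⁿ ≥ 49 ÷ (5/3) = 29.4.
9¹ = 9 falls short of 29.4 but 9² = 81 reaches it, so n = 2.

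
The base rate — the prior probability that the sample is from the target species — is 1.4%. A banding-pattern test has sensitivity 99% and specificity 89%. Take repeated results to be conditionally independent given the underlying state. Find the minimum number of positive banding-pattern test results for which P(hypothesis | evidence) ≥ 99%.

Prior odds = 0.014/0.986 = 7/493.
False-positive rate = 1 − 0.89 = 0.11; likelihood ratio of a positive = 0.99/0.11 = 9.
Target posterior odds = 0.99/0.01 = 99.
Require 9ⁿ ≥ 99 ÷ (7/493) = 48807/7.
9⁴ = 6561 falls short of 48807/7 but 9⁵ = 59049 reaches it, so n = 5.

5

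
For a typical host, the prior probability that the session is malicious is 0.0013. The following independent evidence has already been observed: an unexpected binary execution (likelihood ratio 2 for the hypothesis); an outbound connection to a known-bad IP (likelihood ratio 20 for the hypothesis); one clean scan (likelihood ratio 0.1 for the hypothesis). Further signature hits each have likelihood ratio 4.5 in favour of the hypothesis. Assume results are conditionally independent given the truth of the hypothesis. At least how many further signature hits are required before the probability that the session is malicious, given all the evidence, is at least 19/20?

6

Prior odds = 0.0013/0.9987 = 13/9987.
Combined Bayes factor of the evidence already in hand = 2 × 20 × 0.1 = 4.
Odds after that evidence = (13/9987) × 4 = 52/9987.
Target odds = 0.95/0.05 = 19.
Need 4.5ⁿ ≥ 19 ÷ (52/9987) = 189753/52.
4.5⁵ = 1845.28125 falls short of 189753/52 but 4.5⁶ = 8303.765625 reaches it, so n = 6.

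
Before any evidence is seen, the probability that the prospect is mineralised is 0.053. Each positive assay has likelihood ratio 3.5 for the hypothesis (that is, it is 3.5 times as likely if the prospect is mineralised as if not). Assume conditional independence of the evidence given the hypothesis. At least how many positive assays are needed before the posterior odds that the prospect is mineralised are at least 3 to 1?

Prior odds = 0.053/0.947 = 53/947.
Likelihood ratio per positive assay = 3.5.
Target odds = 3.
Need (53/947) × 3.5ⁿ ≥ 3, i.e. 3.5ⁿ ≥ 2841/53.
3.5³ = 42.875 falls short of 2841/53 but 3.5⁴ = 150.0625 reaches it, so n = 4.

4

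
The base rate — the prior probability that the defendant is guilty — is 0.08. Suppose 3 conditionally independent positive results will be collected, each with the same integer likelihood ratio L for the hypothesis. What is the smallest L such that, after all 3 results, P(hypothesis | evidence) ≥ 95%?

7

Prior odds = 0.08/0.92 = 2/23.
Target odds = 0.95/0.05 = 19.
Need L³ ≥ 19 ÷ (2/23) = 218.5.
6³ = 216 < 218.5 ≤ 343 = 7³, so L = 7.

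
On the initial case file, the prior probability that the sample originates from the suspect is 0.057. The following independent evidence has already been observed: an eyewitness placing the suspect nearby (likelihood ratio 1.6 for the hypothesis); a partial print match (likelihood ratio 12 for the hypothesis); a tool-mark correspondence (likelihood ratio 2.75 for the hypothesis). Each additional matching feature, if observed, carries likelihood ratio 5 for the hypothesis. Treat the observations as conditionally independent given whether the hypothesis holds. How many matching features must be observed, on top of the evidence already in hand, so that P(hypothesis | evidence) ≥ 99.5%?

3

Prior odds = 0.057/0.943 = 57/943.
Combined Bayes factor of the evidence already in hand = 1.6 × 12 × 2.75 = 52.8.
Odds after that evidence = (57/943) × 52.8 = 15048/4715.
Target odds = 0.995/0.005 = 199.
Need 5ⁿ ≥ 199 ÷ (15048/4715) = 938285/15048.
5² = 25 falls short of 938285/15048 but 5³ = 125 reaches it, so n = 3.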